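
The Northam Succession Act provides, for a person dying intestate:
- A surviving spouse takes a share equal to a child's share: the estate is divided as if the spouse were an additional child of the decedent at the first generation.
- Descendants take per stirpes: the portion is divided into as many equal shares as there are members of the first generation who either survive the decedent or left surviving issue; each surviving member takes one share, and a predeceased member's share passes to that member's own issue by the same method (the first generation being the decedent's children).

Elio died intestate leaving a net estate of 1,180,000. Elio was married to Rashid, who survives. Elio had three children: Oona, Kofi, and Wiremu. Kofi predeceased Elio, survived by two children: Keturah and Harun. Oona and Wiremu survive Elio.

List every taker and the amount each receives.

Rashid: 295,000; Oona: 295,000; Keturah: 147,500; Harun: 147,500; Wiremu: 295,000

The spouse counts as an additional share at the children's level, so there are 4 primary shares of 295,000. Rashid takes one such share (295,000).
The children's combined portion (885,000) is divided into 3 shares of 295,000: Oona and Wiremu each take 295,000; Kofi's 295,000 share passes to Kofi's issue.
Kofi's share (295,000) is divided into 2 shares of 147,500: Keturah and Harun each take 147,500.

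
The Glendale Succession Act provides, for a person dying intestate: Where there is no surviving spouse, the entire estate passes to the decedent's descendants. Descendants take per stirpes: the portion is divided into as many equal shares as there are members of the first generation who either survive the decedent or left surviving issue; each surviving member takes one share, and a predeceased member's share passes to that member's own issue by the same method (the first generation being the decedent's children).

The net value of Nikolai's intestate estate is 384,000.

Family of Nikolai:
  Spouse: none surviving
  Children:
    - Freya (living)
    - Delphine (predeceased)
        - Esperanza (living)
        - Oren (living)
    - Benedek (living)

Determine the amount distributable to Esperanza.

The entire 384,000 passes to the descendants.
That amount (384,000) is divided into 3 shares of 128,000: Freya and Benedek each take 128,000; Delphine's 128,000 share passes to Delphine's issue.
Delphine's share (128,000) is divided into 2 shares of 64,000: Esperanza and Oren each take 64,000.

Esperanza receives 64,000.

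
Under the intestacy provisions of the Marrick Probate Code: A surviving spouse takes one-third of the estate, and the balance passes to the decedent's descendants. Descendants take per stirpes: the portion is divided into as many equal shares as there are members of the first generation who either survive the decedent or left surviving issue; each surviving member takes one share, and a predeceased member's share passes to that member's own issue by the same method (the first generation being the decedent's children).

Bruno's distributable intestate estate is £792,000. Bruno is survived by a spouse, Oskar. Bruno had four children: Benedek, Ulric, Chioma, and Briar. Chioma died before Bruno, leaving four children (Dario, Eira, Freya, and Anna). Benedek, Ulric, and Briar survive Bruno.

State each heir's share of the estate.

Oskar: £264,000; Benedek: £132,000; Ulric: £132,000; Dario: £33,000; Eira: £33,000; Freya: £33,000; Anna: £33,000; Briar: £132,000

Oskar takes one-third of £792,000 = £264,000. The remaining £528,000 passes to the descendants.
The descendants' portion (£528,000) is divided into 4 shares of £132,000: Benedek, Ulric, and Briar each take £132,000; Chioma's £132,000 share passes to Chioma's issue.
Chioma's share (£132,000) is divided into 4 shares of £33,000: Dario, Eira, Freya, and Anna each take £33,000.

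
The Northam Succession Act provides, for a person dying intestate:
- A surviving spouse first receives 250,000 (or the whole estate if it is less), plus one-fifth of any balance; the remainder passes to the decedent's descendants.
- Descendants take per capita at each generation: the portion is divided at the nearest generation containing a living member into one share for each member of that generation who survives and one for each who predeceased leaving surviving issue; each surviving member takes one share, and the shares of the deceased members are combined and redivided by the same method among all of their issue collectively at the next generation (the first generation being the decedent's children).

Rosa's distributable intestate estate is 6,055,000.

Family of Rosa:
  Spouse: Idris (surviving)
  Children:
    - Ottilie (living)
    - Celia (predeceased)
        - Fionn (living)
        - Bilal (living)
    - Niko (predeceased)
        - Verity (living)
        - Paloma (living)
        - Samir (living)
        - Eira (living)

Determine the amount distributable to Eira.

Idris first takes 250,000, leaving a balance of 5,805,000. Idris then takes one-fifth of the balance (1,161,000), for a total of 1,411,000. The remaining 4,644,000 passes to the descendants.
The descendants' portion (4,644,000) is divided at the children's generation into 3 shares of 1,548,000. Ottilie takes 1,548,000. The 2 shares of the deceased (Celia and Niko) are combined into a pool of 3,096,000.
That pool (3,096,000) is divided at the grandchildren's generation equally among Fionn, Bilal, Verity, Paloma, Samir, and Eira: 516,000 each.

Eira receives 516,000.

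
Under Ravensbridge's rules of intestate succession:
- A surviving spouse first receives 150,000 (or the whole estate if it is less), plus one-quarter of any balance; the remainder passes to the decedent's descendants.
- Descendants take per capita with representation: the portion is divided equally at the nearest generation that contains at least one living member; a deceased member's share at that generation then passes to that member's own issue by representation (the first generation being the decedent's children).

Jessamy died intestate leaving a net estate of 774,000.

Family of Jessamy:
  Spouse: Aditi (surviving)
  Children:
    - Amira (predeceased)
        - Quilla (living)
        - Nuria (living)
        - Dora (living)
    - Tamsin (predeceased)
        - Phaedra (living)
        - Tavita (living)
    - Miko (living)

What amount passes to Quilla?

Aditi first takes 150,000, leaving a balance of 624,000. Aditi then takes one-quarter of the balance (156,000), for a total of 306,000. The remaining 468,000 passes to the descendants.
The descendants' portion (468,000) is divided into 3 shares of 156,000: Miko takes 156,000; Amira's 156,000 share passes to Amira's issue; Tamsin's 156,000 share passes to Tamsin's issue.
Amira's share (156,000) is divided into 3 shares of 52,000: Quilla, Nuria, and Dora each take 52,000.
Tamsin's share (156,000) is divided into 2 shares of 78,000: Phaedra and Tavita each take 78,000.

Quilla receives 52,000.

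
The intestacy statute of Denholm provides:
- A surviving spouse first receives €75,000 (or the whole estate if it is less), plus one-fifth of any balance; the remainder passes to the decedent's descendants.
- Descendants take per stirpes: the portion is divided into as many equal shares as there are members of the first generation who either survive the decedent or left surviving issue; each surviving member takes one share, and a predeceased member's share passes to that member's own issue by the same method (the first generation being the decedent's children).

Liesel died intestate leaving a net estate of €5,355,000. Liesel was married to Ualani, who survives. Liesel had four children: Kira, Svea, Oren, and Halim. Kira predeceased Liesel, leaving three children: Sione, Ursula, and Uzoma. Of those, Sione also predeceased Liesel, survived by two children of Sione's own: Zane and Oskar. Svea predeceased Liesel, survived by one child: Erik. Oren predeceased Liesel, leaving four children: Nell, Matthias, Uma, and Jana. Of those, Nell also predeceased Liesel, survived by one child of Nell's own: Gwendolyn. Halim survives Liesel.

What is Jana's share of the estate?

Jana receives €264,000.

Ualani first takes €75,000, leaving a balance of €5,280,000. Ualani then takes one-fifth of the balance (€1,056,000), for a total of €1,131,000. The remaining €4,224,000 passes to the descendants.
The descendants' portion (€4,224,000) is divided into 4 shares of €1,056,000: Halim takes €1,056,000; Kira's €1,056,000 share passes to Kira's issue; Svea's €1,056,000 share passes to Svea's issue; Oren's €1,056,000 share passes to Oren's issue.
Kira's share (€1,056,000) is divided into 3 shares of €352,000: Ursula and Uzoma each take €352,000; Sione's €352,000 share passes to Sione's issue.
Sione's share (€352,000) is divided into 2 shares of €176,000: Zane and Oskar each take €176,000.
Svea's share (€1,056,000) passes entirely to Erik.
Oren's share (€1,056,000) is divided into 4 shares of €264,000: Matthias, Uma, and Jana each take €264,000; Nell's €264,000 share passes to Nell's issue.
Nell's share (€264,000) passes entirely to Gwendolyn.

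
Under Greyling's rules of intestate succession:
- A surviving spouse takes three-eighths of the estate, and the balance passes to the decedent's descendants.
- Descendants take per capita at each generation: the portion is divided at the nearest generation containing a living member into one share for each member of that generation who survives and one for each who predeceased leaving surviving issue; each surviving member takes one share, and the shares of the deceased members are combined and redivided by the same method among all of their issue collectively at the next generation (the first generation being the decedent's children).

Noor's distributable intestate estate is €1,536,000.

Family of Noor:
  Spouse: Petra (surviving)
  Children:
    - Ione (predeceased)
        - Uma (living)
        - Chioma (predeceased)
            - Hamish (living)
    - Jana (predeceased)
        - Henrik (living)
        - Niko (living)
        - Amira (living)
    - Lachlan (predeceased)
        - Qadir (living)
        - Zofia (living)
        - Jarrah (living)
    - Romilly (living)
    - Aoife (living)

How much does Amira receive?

Amira receives €72,000.

Petra takes three-eighths of €1,536,000 = €576,000. The remaining €960,000 passes to the descendants.
The descendants' portion (€960,000) is divided at the children's generation into 5 shares of €192,000. Romilly and Aoife each take €192,000. The 3 shares of the deceased (Ione, Jana, and Lachlan) are combined into a pool of €576,000.
That pool (€576,000) is divided at the grandchildren's generation into 8 shares of €72,000. Uma, Henrik, Niko, Amira, Qadir, Zofia, and Jarrah each take €72,000. The remaining share for the deceased Chioma (€72,000) is carried to the next generation.
That pool (€72,000) passes entirely to Hamish, the sole taker at the great-grandchildren's generation.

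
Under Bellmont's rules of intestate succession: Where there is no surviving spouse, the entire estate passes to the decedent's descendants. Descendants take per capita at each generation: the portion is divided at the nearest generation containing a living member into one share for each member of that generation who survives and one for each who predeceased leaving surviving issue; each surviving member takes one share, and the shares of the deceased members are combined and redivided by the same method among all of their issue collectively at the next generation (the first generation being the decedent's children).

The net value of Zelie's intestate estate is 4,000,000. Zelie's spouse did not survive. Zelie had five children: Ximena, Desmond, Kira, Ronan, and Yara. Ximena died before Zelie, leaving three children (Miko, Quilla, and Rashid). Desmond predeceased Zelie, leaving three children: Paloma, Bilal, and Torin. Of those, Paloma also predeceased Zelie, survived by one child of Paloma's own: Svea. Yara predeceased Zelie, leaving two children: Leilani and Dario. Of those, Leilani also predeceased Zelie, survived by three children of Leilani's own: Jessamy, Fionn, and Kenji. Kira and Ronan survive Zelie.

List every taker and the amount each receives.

The entire 4,000,000 passes to the descendants.
That amount (4,000,000) is divided at the children's generation into 5 shares of 800,000. Kira and Ronan each take 800,000. The 3 shares of the deceased (Ximena, Desmond, and Yara) are combined into a pool of 2,400,000.
That pool (2,400,000) is divided at the grandchildren's generation into 8 shares of 300,000. Miko, Quilla, Rashid, Bilal, Torin, and Dario each take 300,000. The 2 shares of the deceased (Paloma and Leilani) are combined into a pool of 600,000.
That pool (600,000) is divided at the great-grandchildren's generation equally among Svea, Jessamy, Fionn, and Kenji: 150,000 each.

Miko: 300,000; Quilla: 300,000; Rashid: 300,000; Svea: 150,000; Bilal: 300,000; Torin: 300,000; Kira: 800,000; Ronan: 800,000; Jessamy: 150,000; Fionn: 150,000; Kenji: 150,000; Dario: 300,000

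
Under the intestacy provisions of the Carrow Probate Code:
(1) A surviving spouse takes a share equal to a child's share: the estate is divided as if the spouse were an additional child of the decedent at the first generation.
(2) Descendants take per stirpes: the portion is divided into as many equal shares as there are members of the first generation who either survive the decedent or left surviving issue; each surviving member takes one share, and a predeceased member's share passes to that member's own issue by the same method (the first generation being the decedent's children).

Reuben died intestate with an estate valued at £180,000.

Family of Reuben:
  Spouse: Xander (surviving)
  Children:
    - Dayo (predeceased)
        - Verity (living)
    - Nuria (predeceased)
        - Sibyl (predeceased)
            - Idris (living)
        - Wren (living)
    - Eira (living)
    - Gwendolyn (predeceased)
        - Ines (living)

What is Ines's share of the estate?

The spouse counts as an additional share at the children's level, so there are 5 primary shares of £36,000. Xander takes one such share (£36,000).
The children's combined portion (£144,000) is divided into 4 shares of £36,000: Eira takes £36,000; Dayo's £36,000 share passes to Dayo's issue; Nuria's £36,000 share passes to Nuria's issue; Gwendolyn's £36,000 share passes to Gwendolyn's issue.
Dayo's share (£36,000) passes entirely to Verity.
Nuria's share (£36,000) is divided into 2 shares of £18,000: Wren takes £18,000; Sibyl's £18,000 share passes to Sibyl's issue.
Sibyl's share (£18,000) passes entirely to Idris.
Gwendolyn's share (£36,000) passes entirely to Ines.

Ines receives £36,000.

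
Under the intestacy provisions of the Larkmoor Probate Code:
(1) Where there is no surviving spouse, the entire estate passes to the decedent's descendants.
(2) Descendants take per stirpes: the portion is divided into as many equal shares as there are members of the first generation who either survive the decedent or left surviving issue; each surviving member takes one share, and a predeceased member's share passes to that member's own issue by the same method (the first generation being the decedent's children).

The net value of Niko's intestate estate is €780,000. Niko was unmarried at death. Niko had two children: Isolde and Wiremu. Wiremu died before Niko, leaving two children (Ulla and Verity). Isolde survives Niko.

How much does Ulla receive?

The entire €780,000 passes to the descendants.
That amount (€780,000) is divided into 2 shares of €390,000: Isolde takes €390,000; Wiremu's €390,000 share passes to Wiremu's issue.
Wiremu's share (€390,000) is divided into 2 shares of €195,000: Ulla and Verity each take €195,000.

Ulla receives €195,000.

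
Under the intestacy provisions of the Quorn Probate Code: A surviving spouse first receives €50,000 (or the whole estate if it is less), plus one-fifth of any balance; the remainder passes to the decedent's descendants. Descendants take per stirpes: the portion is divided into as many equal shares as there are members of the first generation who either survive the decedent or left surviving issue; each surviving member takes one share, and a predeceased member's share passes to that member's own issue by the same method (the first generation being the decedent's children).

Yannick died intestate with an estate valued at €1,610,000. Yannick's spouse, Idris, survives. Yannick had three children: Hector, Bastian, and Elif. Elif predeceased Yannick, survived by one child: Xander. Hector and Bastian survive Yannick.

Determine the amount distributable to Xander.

Idris first takes €50,000, leaving a balance of €1,560,000. Idris then takes one-fifth of the balance (€312,000), for a total of €362,000. The remaining €1,248,000 passes to the descendants.
The descendants' portion (€1,248,000) is divided into 3 shares of €416,000: Hector and Bastian each take €416,000; Elif's €416,000 share passes to Elif's issue.
Elif's share (€416,000) passes entirely to Xander.

Xander receives €416,000.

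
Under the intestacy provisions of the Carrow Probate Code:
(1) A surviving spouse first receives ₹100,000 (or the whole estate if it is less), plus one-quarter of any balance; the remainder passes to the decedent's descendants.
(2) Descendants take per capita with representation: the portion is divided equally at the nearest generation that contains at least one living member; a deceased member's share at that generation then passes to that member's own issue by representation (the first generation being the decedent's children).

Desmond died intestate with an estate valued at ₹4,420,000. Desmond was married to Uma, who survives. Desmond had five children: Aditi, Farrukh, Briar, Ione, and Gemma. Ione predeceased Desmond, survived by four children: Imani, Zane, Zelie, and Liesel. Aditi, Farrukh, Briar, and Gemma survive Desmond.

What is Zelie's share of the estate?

Uma first takes ₹100,000, leaving a balance of ₹4,320,000. Uma then takes one-quarter of the balance (₹1,080,000), for a total of ₹1,180,000. The remaining ₹3,240,000 passes to the descendants.
The descendants' portion (₹3,240,000) is divided into 5 shares of ₹648,000: Aditi, Farrukh, Briar, and Gemma each take ₹648,000; Ione's ₹648,000 share passes to Ione's issue.
Ione's share (₹648,000) is divided into 4 shares of ₹162,000: Imani, Zane, Zelie, and Liesel each take ₹162,000.

Zelie receives ₹162,000.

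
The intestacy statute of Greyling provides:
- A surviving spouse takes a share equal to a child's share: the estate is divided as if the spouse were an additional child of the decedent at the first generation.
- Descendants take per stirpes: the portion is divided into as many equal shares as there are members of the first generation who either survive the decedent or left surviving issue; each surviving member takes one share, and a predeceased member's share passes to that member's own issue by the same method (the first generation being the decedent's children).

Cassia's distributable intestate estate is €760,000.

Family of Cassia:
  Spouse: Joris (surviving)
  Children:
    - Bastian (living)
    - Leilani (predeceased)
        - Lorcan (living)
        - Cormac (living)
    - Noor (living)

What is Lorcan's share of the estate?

The spouse counts as an additional share at the children's level, so there are 4 primary shares of €190,000. Joris takes one such share (€190,000).
The children's combined portion (€570,000) is divided into 3 shares of €190,000: Bastian and Noor each take €190,000; Leilani's €190,000 share passes to Leilani's issue.
Leilani's share (€190,000) is divided into 2 shares of €95,000: Lorcan and Cormac each take €95,000.

Lorcan receives €95,000.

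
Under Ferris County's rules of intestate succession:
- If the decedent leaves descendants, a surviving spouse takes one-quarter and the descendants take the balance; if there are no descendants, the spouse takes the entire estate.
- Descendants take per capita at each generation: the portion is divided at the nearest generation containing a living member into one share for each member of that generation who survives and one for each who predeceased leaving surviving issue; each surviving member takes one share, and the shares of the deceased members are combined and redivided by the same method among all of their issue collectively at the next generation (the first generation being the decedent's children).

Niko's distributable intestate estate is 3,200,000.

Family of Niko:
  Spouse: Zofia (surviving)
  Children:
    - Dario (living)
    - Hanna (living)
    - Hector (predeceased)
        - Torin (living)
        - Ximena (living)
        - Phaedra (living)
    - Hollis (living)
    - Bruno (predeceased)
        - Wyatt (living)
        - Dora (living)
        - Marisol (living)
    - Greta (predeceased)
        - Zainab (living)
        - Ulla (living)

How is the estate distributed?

Zofia takes one-quarter of 3,200,000 = 800,000. The remaining 2,400,000 passes to the descendants.
The descendants' portion (2,400,000) is divided at the children's generation into 6 shares of 400,000. Dario, Hanna, and Hollis each take 400,000. The 3 shares of the deceased (Hector, Bruno, and Greta) are combined into a pool of 1,200,000.
That pool (1,200,000) is divided at the grandchildren's generation equally among Torin, Ximena, Phaedra, Wyatt, Dora, Marisol, Zainab, and Ulla: 150,000 each.

Zofia: 800,000; Dario: 400,000; Hanna: 400,000; Torin: 150,000; Ximena: 150,000; Phaedra: 150,000; Hollis: 400,000; Wyatt: 150,000; Dora: 150,000; Marisol: 150,000; Zainab: 150,000; Ulla: 150,000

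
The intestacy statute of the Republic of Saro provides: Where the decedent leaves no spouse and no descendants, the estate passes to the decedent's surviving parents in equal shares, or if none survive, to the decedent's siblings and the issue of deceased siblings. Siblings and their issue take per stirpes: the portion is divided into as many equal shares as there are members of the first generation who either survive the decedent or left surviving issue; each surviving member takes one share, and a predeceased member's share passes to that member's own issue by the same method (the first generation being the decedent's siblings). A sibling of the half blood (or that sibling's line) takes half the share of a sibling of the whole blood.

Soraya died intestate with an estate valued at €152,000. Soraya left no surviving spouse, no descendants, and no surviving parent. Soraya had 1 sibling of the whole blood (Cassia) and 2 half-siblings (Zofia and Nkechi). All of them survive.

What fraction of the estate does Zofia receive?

Zofia receives 1/4 of the estate.

The entire €152,000 passes to the siblings and their issue.
Counting each half-blood sibling's line as half a unit, there are 2 units in €152,000, so one unit is €76,000. Whole-blood lines (Cassia) take €76,000 each; half-blood lines (Zofia and Nkechi) take €38,000 each.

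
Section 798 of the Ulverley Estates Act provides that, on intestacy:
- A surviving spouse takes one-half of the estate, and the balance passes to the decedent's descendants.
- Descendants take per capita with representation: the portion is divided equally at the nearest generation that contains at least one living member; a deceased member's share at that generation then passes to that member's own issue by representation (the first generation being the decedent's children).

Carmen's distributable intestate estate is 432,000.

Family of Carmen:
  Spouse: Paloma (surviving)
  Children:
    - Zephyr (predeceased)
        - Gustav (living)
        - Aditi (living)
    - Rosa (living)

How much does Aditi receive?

Aditi receives 54,000.

Paloma takes one-half of 432,000 = 216,000. The remaining 216,000 passes to the descendants.
The descendants' portion (216,000) is divided into 2 shares of 108,000: Rosa takes 108,000; Zephyr's 108,000 share passes to Zephyr's issue.
Zephyr's share (108,000) is divided into 2 shares of 54,000: Gustav and Aditi each take 54,000.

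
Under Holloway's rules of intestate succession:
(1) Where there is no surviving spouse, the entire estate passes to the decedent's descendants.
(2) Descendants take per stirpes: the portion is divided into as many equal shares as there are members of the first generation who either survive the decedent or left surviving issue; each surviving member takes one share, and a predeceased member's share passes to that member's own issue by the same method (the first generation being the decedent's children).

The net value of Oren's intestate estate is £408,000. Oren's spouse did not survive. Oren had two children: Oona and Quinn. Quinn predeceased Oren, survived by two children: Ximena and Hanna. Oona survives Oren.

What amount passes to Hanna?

The entire £408,000 passes to the descendants.
That amount (£408,000) is divided into 2 shares of £204,000: Oona takes £204,000; Quinn's £204,000 share passes to Quinn's issue.
Quinn's share (£204,000) is divided into 2 shares of £102,000: Ximena and Hanna each take £102,000.

Hanna receives £102,000.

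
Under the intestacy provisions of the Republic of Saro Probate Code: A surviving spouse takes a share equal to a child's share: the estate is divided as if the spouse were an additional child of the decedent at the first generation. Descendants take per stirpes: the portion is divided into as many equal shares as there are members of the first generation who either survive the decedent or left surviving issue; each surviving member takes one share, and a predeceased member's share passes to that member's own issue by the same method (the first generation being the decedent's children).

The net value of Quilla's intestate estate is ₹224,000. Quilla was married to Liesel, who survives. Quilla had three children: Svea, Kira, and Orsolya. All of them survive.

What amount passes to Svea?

Svea receives ₹56,000.

The spouse counts as an additional share at the children's level, so there are 4 primary shares of ₹56,000. Liesel takes one such share (₹56,000).
The children's combined portion (₹168,000) is divided into 3 shares of ₹56,000: Svea, Kira, and Orsolya each take ₹56,000.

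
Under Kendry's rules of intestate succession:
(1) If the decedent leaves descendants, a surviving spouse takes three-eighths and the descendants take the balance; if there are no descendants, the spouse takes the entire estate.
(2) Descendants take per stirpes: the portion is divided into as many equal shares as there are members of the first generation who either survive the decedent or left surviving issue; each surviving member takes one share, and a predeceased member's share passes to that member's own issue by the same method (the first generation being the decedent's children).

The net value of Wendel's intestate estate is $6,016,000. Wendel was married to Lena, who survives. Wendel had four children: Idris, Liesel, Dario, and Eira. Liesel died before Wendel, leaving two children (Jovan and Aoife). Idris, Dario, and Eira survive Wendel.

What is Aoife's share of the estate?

Aoife receives $470,000.

Lena takes three-eighths of $6,016,000 = $2,256,000. The remaining $3,760,000 passes to the descendants.
The descendants' portion ($3,760,000) is divided into 4 shares of $940,000: Idris, Dario, and Eira each take $940,000; Liesel's $940,000 share passes to Liesel's issue.
Liesel's share ($940,000) is divided into 2 shares of $470,000: Jovan and Aoife each take $470,000.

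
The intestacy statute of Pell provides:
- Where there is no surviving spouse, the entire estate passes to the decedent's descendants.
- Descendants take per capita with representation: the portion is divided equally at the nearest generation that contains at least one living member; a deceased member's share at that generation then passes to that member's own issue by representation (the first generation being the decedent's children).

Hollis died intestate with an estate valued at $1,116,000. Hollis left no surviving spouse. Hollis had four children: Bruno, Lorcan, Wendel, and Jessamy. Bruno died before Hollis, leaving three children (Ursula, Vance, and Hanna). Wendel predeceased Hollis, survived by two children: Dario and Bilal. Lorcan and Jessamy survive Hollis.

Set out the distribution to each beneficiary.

Ursula: $93,000; Vance: $93,000; Hanna: $93,000; Lorcan: $279,000; Dario: $139,500; Bilal: $139,500; Jessamy: $279,000

The entire $1,116,000 passes to the descendants.
That amount ($1,116,000) is divided into 4 shares of $279,000: Lorcan and Jessamy each take $279,000; Bruno's $279,000 share passes to Bruno's issue; Wendel's $279,000 share passes to Wendel's issue.
Bruno's share ($279,000) is divided into 3 shares of $93,000: Ursula, Vance, and Hanna each take $93,000.
Wendel's share ($279,000) is divided into 2 shares of $139,500: Dario and Bilal each take $139,500.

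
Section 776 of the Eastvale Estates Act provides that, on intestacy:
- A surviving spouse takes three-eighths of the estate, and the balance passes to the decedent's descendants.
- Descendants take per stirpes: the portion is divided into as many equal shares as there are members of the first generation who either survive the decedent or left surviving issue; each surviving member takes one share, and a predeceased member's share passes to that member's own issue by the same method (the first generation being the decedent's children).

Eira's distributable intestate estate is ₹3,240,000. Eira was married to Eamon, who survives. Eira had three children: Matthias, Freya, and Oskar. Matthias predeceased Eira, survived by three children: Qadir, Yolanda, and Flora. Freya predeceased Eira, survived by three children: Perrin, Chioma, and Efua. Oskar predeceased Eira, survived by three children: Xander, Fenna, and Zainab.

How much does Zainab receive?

Zainab receives ₹225,000.

Eamon takes three-eighths of ₹3,240,000 = ₹1,215,000. The remaining ₹2,025,000 passes to the descendants.
The descendants' portion (₹2,025,000) is divided into 3 shares of ₹675,000: Matthias's ₹675,000 share passes to Matthias's issue; Freya's ₹675,000 share passes to Freya's issue; Oskar's ₹675,000 share passes to Oskar's issue.
Matthias's share (₹675,000) is divided into 3 shares of ₹225,000: Qadir, Yolanda, and Flora each take ₹225,000.
Freya's share (₹675,000) is divided into 3 shares of ₹225,000: Perrin, Chioma, and Efua each take ₹225,000.
Oskar's share (₹675,000) is divided into 3 shares of ₹225,000: Xander, Fenna, and Zainab each take ₹225,000.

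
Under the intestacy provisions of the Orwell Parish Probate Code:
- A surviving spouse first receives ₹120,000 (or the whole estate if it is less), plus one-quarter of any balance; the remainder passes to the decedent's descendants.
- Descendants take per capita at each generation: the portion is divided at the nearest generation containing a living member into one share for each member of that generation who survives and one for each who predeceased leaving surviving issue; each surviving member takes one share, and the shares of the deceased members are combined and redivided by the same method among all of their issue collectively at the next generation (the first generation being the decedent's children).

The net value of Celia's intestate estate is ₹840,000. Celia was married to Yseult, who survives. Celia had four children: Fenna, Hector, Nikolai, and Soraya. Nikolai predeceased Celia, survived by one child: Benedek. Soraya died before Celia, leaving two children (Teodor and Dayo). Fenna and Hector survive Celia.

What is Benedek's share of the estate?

Benedek receives ₹90,000.

Yseult first takes ₹120,000, leaving a balance of ₹720,000. Yseult then takes one-quarter of the balance (₹180,000), for a total of ₹300,000. The remaining ₹540,000 passes to the descendants.
The descendants' portion (₹540,000) is divided at the children's generation into 4 shares of ₹135,000. Fenna and Hector each take ₹135,000. The 2 shares of the deceased (Nikolai and Soraya) are combined into a pool of ₹270,000.
That pool (₹270,000) is divided at the grandchildren's generation equally among Benedek, Teodor, and Dayo: ₹90,000 each.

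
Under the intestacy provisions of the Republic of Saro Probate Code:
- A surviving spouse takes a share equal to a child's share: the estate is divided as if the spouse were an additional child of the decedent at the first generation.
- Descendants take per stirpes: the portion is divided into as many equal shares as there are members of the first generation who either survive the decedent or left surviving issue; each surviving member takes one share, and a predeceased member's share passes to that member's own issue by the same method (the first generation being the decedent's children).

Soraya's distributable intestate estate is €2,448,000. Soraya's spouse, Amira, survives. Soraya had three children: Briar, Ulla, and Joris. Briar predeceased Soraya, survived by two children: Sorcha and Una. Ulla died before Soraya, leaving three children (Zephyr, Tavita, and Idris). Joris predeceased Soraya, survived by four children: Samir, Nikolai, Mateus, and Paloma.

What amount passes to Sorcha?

Sorcha receives €306,000.

The spouse counts as an additional share at the children's level, so there are 4 primary shares of €612,000. Amira takes one such share (€612,000).
The children's combined portion (€1,836,000) is divided into 3 shares of €612,000: Briar's €612,000 share passes to Briar's issue; Ulla's €612,000 share passes to Ulla's issue; Joris's €612,000 share passes to Joris's issue.
Briar's share (€612,000) is divided into 2 shares of €306,000: Sorcha and Una each take €306,000.
Ulla's share (€612,000) is divided into 3 shares of €204,000: Zephyr, Tavita, and Idris each take €204,000.
Joris's share (€612,000) is divided into 4 shares of €153,000: Samir, Nikolai, Mateus, and Paloma each take €153,000.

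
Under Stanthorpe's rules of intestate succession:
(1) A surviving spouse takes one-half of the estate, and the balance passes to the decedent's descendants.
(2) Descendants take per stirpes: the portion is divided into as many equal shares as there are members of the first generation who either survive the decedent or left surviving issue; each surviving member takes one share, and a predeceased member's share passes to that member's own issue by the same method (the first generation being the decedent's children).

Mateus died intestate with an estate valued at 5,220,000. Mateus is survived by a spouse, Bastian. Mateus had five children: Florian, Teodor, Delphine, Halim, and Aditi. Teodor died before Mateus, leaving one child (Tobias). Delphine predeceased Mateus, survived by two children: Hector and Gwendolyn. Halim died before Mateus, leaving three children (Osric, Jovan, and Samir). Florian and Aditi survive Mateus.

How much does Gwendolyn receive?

Gwendolyn receives 261,000.

Bastian takes one-half of 5,220,000 = 2,610,000. The remaining 2,610,000 passes to the descendants.
The descendants' portion (2,610,000) is divided into 5 shares of 522,000: Florian and Aditi each take 522,000; Teodor's 522,000 share passes to Teodor's issue; Delphine's 522,000 share passes to Delphine's issue; Halim's 522,000 share passes to Halim's issue.
Teodor's share (522,000) passes entirely to Tobias.
Delphine's share (522,000) is divided into 2 shares of 261,000: Hector and Gwendolyn each take 261,000.
Halim's share (522,000) is divided into 3 shares of 174,000: Osric, Jovan, and Samir each take 174,000.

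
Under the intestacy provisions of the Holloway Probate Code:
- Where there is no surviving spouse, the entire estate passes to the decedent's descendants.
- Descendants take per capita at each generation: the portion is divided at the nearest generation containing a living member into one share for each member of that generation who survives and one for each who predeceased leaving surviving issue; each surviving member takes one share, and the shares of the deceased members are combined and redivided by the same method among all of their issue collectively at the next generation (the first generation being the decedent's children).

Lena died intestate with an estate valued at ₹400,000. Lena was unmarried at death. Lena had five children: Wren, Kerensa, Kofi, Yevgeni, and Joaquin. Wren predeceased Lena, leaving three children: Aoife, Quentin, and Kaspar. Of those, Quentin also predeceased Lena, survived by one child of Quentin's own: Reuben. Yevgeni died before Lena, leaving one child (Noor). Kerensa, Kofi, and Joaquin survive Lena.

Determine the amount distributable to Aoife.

The entire ₹400,000 passes to the descendants.
That amount (₹400,000) is divided at the children's generation into 5 shares of ₹80,000. Kerensa, Kofi, and Joaquin each take ₹80,000. The 2 shares of the deceased (Wren and Yevgeni) are combined into a pool of ₹160,000.
That pool (₹160,000) is divided at the grandchildren's generation into 4 shares of ₹40,000. Aoife, Kaspar, and Noor each take ₹40,000. The remaining share for the deceased Quentin (₹40,000) is carried to the next generation.
That pool (₹40,000) passes entirely to Reuben, the sole taker at the great-grandchildren's generation.

Aoife receives ₹40,000.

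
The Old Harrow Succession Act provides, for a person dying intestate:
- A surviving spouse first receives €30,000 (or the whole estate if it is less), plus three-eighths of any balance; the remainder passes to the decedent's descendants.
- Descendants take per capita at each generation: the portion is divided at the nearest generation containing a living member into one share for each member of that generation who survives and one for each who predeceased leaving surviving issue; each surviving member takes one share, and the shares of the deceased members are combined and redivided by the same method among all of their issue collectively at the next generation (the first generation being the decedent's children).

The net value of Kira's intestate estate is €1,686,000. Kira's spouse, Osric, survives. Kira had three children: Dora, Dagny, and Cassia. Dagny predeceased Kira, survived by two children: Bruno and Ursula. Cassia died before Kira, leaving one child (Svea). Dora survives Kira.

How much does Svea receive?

Svea receives €230,000.

Osric first takes €30,000, leaving a balance of €1,656,000. Osric then takes three-eighths of the balance (€621,000), for a total of €651,000. The remaining €1,035,000 passes to the descendants.
The descendants' portion (€1,035,000) is divided at the children's generation into 3 shares of €345,000. Dora takes €345,000. The 2 shares of the deceased (Dagny and Cassia) are combined into a pool of €690,000.
That pool (€690,000) is divided at the grandchildren's generation equally among Bruno, Ursula, and Svea: €230,000 each.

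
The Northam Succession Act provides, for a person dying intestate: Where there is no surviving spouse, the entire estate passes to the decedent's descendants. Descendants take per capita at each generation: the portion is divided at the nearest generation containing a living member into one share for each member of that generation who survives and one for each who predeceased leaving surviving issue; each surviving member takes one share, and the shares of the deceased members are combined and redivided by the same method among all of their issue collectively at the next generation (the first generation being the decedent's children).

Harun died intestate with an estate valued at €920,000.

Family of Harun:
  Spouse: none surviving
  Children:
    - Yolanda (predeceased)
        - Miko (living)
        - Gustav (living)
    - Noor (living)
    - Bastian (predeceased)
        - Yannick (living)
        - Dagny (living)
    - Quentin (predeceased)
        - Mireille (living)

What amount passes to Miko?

The entire €920,000 passes to the descendants.
That amount (€920,000) is divided at the children's generation into 4 shares of €230,000. Noor takes €230,000. The 3 shares of the deceased (Yolanda, Bastian, and Quentin) are combined into a pool of €690,000.
That pool (€690,000) is divided at the grandchildren's generation equally among Miko, Gustav, Yannick, Dagny, and Mireille: €138,000 each.

Miko receives €138,000.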